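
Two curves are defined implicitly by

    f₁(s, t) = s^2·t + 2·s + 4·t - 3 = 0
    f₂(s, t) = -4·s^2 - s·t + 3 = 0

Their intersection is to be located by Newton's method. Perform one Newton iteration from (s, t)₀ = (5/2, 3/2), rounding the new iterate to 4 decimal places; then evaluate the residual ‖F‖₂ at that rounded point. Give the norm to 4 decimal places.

7.4632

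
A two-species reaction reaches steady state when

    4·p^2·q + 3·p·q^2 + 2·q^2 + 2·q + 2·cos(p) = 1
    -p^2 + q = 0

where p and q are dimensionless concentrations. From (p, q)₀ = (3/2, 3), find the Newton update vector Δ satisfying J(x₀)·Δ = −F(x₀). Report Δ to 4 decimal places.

(-0.2518, -1.5055)

At (3/2, 3): F = (90.641474, 0.7500).
Jacobian J = [[8·p·q + 3·q^2 - 2·sin(p), 4·p^2 + 6·p·q + 4·q + 2], [-2·p, 1]].
At the point, J = [[61.005010, 50.0000], [-3.0000, 1.0000]] (det J = 211.005010).
Solving J·Δ = −F gives Δ = (-0.2518, -1.5055).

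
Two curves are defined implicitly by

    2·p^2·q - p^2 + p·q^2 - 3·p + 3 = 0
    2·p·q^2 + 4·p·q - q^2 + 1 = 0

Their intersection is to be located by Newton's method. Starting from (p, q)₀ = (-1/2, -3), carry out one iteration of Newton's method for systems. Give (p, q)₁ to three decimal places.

At (-1/2, -3): F = (-1.750, -11.000).
Jacobian J = [[4·p·q - 2·p + q^2 - 3, 2·p^2 + 2·p·q], [2·q^2 + 4·q, 4·p·q + 4·p - 2·q]].
At the point, J = [[13.000, 3.500], [6.000, 10.000]] (det J = 109.000).
Solving J·Δ = −F gives Δ = (-0.193, 1.216).
Then the next iterate is (p, q)₁ = (-0.693, -1.784).

(-0.693, -1.784)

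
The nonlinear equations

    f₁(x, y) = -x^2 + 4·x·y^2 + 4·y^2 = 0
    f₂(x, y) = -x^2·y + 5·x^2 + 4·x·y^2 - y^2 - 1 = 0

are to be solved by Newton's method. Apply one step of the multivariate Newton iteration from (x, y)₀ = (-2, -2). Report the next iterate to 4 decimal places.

At (-2, -2): F = (-20.0000, -9.0000).
Jacobian J = [[-2·x + 4·y^2, 8·x·y + 8·y], [-2·x·y + 10·x + 4·y^2, -x^2 + 8·x·y - 2·y]].
At the point, J = [[20.0000, 16.0000], [-12.0000, 32.0000]] (det J = 832.0000).
Solving J·Δ = −F gives Δ = (0.5962, 0.5048).
Then the next iterate is (x, y)₁ = (-1.4038, -1.4952).

(-1.4038, -1.4952)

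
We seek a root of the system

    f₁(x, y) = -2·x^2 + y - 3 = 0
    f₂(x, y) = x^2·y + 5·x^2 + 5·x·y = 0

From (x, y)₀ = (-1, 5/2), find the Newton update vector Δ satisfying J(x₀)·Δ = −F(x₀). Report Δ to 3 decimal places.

At (-1, 5/2): F = (-2.500, -5.000).
Jacobian J = [[-4·x, 1], [2·x·y + 10·x + 5·y, x^2 + 5·x]].
At the point, J = [[4.000, 1.000], [-2.500, -4.000]] (det J = -13.500).
Solving J·Δ = −F gives Δ = (1.111, -1.944).

(1.111, -1.944)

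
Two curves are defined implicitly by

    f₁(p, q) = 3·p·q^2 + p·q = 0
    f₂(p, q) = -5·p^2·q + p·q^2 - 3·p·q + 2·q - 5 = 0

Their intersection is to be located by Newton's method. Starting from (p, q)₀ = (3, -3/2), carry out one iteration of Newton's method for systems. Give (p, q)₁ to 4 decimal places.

(1.9658, -1.0700)

At (3, -3/2): F = (15.7500, 79.7500).
Jacobian J = [[3·q^2 + q, 6·p·q + p], [-10·p·q + q^2 - 3·q, -5·p^2 + 2·p·q - 3·p + 2]].
At the point, J = [[5.2500, -24.0000], [51.7500, -61.0000]] (det J = 921.7500).
Solving J·Δ = −F gives Δ = (-1.0342, 0.4300).
Then the next iterate is (p, q)₁ = (1.9658, -1.0700).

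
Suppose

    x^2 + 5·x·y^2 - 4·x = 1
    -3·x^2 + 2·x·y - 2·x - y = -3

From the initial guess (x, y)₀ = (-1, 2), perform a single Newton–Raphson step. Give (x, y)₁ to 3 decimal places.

At (-1, 2): F = (-16.000, -4.000).
Jacobian J = [[2·x + 5·y^2 - 4, 10·x·y], [-6·x + 2·y - 2, 2·x - 1]].
At the point, J = [[14.000, -20.000], [8.000, -3.000]] (det J = 118.000).
Solving J·Δ = −F gives Δ = (0.271, -0.610).
Then the next iterate is (x, y)₁ = (-0.729, 1.390).

(-0.729, 1.390)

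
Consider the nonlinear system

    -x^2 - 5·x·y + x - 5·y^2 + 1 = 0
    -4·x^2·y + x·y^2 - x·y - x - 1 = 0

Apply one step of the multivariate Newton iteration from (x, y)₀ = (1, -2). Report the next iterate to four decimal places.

At (1, -2): F = (-9.0000, 12.0000).
Jacobian J = [[-2·x - 5·y + 1, -5·x - 10·y], [-8·x·y + y^2 - y - 1, -4·x^2 + 2·x·y - x]].
At the point, J = [[9.0000, 15.0000], [21.0000, -9.0000]] (det J = -396.0000).
Solving J·Δ = −F gives Δ = (-0.2500, 0.7500).
Then the next iterate is (x, y)₁ = (0.7500, -1.2500).

(0.7500, -1.2500)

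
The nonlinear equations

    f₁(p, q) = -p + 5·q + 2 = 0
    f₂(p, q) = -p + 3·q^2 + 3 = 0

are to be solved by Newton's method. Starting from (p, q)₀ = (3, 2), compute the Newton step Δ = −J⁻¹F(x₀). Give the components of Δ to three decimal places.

At (3, 2): F = (9.000, 12.000).
Jacobian J = [[-1, 5], [-1, 6·q]].
At the point, J = [[-1.000, 5.000], [-1.000, 12.000]] (det J = -7.000).
Solving J·Δ = −F gives Δ = (6.857, -0.429).

(6.857, -0.429)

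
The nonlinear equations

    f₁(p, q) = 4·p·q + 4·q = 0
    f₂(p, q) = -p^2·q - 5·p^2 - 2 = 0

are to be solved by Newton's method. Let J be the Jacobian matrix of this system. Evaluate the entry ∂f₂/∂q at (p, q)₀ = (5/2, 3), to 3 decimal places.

-6.250

∂f₂/∂q = -p^2.
At (5/2, 3) this is -6.250.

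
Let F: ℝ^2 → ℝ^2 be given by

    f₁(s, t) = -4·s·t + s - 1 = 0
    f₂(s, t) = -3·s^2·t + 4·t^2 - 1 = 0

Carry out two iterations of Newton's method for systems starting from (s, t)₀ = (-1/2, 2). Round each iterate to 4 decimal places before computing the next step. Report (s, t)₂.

(-0.4785, 0.7182)

At (-1/2, 2): F = (2.5000, 13.5000).
Jacobian J = [[-4·t + 1, -4·s], [-6·s·t, -3·s^2 + 8·t]].
At the point, J = [[-7.0000, 2.0000], [6.0000, 15.2500]] (det J = -118.7500).
Solving J·Δ = −F gives Δ = (0.0937, -0.9221).
Then the next iterate is (s, t)₁ = (-0.4063, 1.0779).
Round to (-0.4063, 1.0779) and repeat: F = (0.345503, 3.113655), J = [[-3.3116, 1.6252], [2.627705, 8.127961]].
Δ = (-0.0722, -0.3597), so (s, t)₂ = (-0.4785, 0.7182).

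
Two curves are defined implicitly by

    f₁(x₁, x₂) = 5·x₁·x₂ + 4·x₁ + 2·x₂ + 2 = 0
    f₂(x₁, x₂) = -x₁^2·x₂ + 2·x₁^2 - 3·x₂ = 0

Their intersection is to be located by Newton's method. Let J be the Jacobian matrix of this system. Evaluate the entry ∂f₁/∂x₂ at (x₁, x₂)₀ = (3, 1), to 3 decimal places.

17.000

∂f₁/∂x₂ = 5·x₁ + 2.
At (3, 1) this is 17.000.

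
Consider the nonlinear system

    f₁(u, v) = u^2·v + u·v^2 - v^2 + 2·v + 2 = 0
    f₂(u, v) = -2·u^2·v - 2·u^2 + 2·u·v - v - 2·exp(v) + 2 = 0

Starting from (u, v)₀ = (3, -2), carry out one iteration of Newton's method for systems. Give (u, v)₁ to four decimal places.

(1.4171, -2.2211)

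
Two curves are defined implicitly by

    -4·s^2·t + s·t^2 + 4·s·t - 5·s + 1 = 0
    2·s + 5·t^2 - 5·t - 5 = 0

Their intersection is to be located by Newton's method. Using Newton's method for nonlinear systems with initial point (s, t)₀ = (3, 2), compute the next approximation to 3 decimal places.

(1.954, 1.406)

At (3, 2): F = (-50.000, 11.000).
Jacobian J = [[-8·s·t + t^2 + 4·t - 5, -4·s^2 + 2·s·t + 4·s], [2, 10·t - 5]].
At the point, J = [[-41.000, -12.000], [2.000, 15.000]] (det J = -591.000).
Solving J·Δ = −F gives Δ = (-1.046, -0.594).
Then the next iterate is (s, t)₁ = (1.954, 1.406).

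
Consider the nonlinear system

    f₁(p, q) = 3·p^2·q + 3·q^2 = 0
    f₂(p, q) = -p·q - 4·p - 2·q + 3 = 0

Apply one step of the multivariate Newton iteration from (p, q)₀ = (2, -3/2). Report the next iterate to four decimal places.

(1.4717, -0.9198)

At (2, -3/2): F = (-11.2500, 1.0000).
Jacobian J = [[6·p·q, 3·p^2 + 6·q], [-q - 4, -p - 2]].
At the point, J = [[-18.0000, 3.0000], [-2.5000, -4.0000]] (det J = 79.5000).
Solving J·Δ = −F gives Δ = (-0.5283, 0.5802).
Then the next iterate is (p, q)₁ = (1.4717, -0.9198).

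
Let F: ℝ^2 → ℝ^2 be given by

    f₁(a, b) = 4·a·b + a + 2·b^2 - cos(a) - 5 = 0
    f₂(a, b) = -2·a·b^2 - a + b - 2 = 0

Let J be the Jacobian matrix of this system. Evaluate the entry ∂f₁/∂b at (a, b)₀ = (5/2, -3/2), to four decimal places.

4.0000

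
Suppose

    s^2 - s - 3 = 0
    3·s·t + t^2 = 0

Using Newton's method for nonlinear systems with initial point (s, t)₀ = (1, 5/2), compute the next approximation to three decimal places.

At (1, 5/2): F = (-3.000, 13.750).
Jacobian J = [[2·s - 1, 0], [3·t, 3·s + 2·t]].
At the point, J = [[1.000, 0.000], [7.500, 8.000]] (det J = 8.000).
Solving J·Δ = −F gives Δ = (3.000, -4.531).
Then the next iterate is (s, t)₁ = (4.000, -2.031).

(4.000, -2.031)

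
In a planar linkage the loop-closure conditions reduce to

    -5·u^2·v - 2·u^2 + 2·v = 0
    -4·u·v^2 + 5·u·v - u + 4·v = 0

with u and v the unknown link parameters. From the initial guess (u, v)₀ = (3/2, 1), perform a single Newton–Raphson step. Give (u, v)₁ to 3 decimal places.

(-2.679, 9.000)

At (3/2, 1): F = (-13.750, 4.000).
Jacobian J = [[-10·u·v - 4·u, -5·u^2 + 2], [-4·v^2 + 5·v - 1, -8·u·v + 5·u + 4]].
At the point, J = [[-21.000, -9.250], [0.000, -0.500]] (det J = 10.500).
Solving J·Δ = −F gives Δ = (-4.179, 8.000).
Then the next iterate is (u, v)₁ = (-2.679, 9.000).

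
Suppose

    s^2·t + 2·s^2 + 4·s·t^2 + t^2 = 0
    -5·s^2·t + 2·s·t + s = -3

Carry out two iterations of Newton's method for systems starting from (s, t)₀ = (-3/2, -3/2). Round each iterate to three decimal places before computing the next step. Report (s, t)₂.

(0.124, -1.624)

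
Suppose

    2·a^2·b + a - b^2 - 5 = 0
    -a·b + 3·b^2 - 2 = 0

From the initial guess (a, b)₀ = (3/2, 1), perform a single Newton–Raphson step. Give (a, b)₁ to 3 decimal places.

(1.463, 1.103)

At (3/2, 1): F = (0.000, -0.500).
Jacobian J = [[4·a·b + 1, 2·a^2 - 2·b], [-b, -a + 6·b]].
At the point, J = [[7.000, 2.500], [-1.000, 4.500]] (det J = 34.000).
Solving J·Δ = −F gives Δ = (-0.037, 0.103).
Then the next iterate is (a, b)₁ = (1.463, 1.103).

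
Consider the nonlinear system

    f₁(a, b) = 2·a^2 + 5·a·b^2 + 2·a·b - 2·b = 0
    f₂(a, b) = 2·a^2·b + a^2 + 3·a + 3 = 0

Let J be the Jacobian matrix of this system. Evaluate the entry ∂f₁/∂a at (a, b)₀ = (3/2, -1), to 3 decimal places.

9.000

∂f₁/∂a = 4·a + 5·b^2 + 2·b.
At (3/2, -1) this is 9.000.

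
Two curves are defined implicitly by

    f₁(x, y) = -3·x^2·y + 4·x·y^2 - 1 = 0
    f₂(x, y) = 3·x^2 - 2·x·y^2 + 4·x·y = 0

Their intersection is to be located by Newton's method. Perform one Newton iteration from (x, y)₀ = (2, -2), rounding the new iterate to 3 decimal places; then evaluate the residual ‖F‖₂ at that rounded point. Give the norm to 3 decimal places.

16.922

At (2, -2): F = (55.000, -20.000).
Jacobian J = [[-6·x·y + 4·y^2, -3·x^2 + 8·x·y], [6·x - 2·y^2 + 4·y, -4·x·y + 4·x]].
At the point, J = [[40.000, -44.000], [-4.000, 24.000]] (det J = 784.000).
Solving J·Δ = −F gives Δ = (-0.561, 0.740).
Then the next iterate is (x, y)₁ = (1.439, -1.260).
Re-evaluating at (1.439, -1.260): F = (15.96555, -5.60951), so ‖F‖₂ = 16.922.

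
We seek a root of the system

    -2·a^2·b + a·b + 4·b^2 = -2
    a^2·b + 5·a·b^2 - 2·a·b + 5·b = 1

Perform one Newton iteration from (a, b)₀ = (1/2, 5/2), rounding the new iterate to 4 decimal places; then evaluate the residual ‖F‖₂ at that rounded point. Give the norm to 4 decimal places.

9.8466

At (1/2, 5/2): F = (27.0000, 25.2500).
Jacobian J = [[-4·a·b + b, -2·a^2 + a + 8·b], [2·a·b + 5·b^2 - 2·b, a^2 + 10·a·b - 2·a + 5]].
At the point, J = [[-2.5000, 20.0000], [28.7500, 16.7500]] (det J = -616.8750).
Solving J·Δ = −F gives Δ = (-0.0855, -1.3607).
Then the next iterate is (a, b)₁ = (0.4145, 1.1393).
Re-evaluating at (0.4145, 1.1393): F = (7.272771, 6.637878), so ‖F‖₂ = 9.8466.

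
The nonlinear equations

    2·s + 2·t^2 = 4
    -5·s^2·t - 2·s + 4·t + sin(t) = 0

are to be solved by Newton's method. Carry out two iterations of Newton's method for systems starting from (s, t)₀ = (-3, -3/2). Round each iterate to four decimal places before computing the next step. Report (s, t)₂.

(-0.9391, -1.7190)

At (-3, -3/2): F = (-5.5000, 66.502505).
Jacobian J = [[2, 4·t], [-10·s·t - 2, -5·s^2 + cos(t) + 4]].
At the point, J = [[2.0000, -6.0000], [-47.0000, -40.929263]] (det J = -363.858526).
Solving J·Δ = −F gives Δ = (1.7153, -0.3449).
Then the next iterate is (s, t)₁ = (-1.2847, -1.8449).
Round to (-1.2847, -1.8449) and repeat: F = (0.237912, 9.451746), J = [[2.0000, -7.3796], [-25.701430, -4.522955]].
Δ = (0.3456, 0.1259), so (s, t)₂ = (-0.9391, -1.7190).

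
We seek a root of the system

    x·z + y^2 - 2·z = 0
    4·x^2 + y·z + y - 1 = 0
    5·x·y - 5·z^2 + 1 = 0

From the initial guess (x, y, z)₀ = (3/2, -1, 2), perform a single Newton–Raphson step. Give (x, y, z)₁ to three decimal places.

At (3/2, -1, 2): F = (0.000, 5.000, -26.500).
Jacobian J = [[z, 2·y, x - 2], [8·x, z + 1, y], [5·y, 5·x, -10·z]].
At the point, J = [[2.000, -2.000, -0.500], [12.000, 3.000, -1.000], [-5.000, 7.500, -20.000]] (det J = -647.500).
Solving J·Δ = −F gives Δ = (-0.481, -0.164, -1.266).
Then the next iterate is (x, y, z)₁ = (1.019, -1.164, 0.734).

(1.019, -1.164, 0.734)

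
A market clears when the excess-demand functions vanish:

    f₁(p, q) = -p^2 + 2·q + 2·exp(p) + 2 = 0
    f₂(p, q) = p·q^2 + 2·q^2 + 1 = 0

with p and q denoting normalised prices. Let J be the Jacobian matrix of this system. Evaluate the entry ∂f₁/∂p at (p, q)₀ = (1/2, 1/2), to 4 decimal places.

2.2974

∂f₁/∂p = -2·p + 2·exp(p).
At (1/2, 1/2) this is 2.2974.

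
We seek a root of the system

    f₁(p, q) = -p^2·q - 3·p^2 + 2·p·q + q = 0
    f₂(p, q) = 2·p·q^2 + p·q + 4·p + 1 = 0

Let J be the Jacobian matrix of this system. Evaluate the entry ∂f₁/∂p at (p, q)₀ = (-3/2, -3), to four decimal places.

-6.0000

∂f₁/∂p = -2·p·q - 6·p + 2·q.
At (-3/2, -3) this is -6.0000.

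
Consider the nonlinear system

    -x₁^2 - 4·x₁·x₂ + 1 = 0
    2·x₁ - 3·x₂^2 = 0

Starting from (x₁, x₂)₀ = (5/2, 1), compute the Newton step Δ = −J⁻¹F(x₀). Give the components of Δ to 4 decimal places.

(-1.5068, -0.1689)

At (5/2, 1): F = (-15.2500, 2.0000).
Jacobian J = [[-2·x₁ - 4·x₂, -4·x₁], [2, -6·x₂]].
At the point, J = [[-9.0000, -10.0000], [2.0000, -6.0000]] (det J = 74.0000).
Solving J·Δ = −F gives Δ = (-1.5068, -0.1689).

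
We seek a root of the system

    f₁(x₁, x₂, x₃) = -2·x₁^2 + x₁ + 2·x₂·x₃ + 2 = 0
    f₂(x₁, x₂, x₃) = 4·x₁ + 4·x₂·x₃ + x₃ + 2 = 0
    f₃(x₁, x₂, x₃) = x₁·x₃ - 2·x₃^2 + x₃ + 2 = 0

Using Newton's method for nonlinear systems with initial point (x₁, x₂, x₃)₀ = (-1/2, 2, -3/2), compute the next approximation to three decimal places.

(-2.196, -1.217, -1.391)

At (-1/2, 2, -3/2): F = (-5.000, -13.500, -3.250).
Jacobian J = [[-4·x₁ + 1, 2·x₃, 2·x₂], [4, 4·x₃, 4·x₂ + 1], [x₃, 0, x₁ - 4·x₃ + 1]].
At the point, J = [[3.000, -3.000, 4.000], [4.000, -6.000, 9.000], [-1.500, 0.000, 6.500]] (det J = -34.500).
Solving J·Δ = −F gives Δ = (-1.696, -3.217, 0.109).
Then the next iterate is (x₁, x₂, x₃)₁ = (-2.196, -1.217, -1.391).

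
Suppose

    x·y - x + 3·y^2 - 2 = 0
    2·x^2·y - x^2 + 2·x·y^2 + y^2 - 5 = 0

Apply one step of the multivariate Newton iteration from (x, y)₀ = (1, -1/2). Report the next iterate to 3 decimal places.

(-0.773, -0.545)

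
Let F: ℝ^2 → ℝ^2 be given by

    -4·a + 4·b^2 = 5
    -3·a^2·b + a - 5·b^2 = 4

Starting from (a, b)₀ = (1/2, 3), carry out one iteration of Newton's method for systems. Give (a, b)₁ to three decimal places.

(-0.536, 1.619)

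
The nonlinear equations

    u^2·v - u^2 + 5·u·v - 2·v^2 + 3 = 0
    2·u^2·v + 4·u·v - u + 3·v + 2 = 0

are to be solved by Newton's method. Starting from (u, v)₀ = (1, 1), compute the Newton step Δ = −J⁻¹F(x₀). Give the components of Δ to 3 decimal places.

At (1, 1): F = (6.000, 10.000).
Jacobian J = [[2·u·v - 2·u + 5·v, u^2 + 5·u - 4·v], [4·u·v + 4·v - 1, 2·u^2 + 4·u + 3]].
At the point, J = [[5.000, 2.000], [7.000, 9.000]] (det J = 31.000).
Solving J·Δ = −F gives Δ = (-1.097, -0.258).

(-1.097, -0.258)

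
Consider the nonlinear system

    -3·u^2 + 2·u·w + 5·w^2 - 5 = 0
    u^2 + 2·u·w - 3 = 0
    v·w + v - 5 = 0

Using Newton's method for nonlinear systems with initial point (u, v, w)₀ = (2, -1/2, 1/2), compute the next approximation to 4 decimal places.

(1.0787, 3.4672, 0.9017)

At (2, -1/2, 1/2): F = (-13.7500, 3.0000, -5.7500).
Jacobian J = [[-6·u + 2·w, 0, 2·u + 10·w], [2·u + 2·w, 0, 2·u], [0, w + 1, v]].
At the point, J = [[-11.0000, 0.0000, 9.0000], [5.0000, 0.0000, 4.0000], [0.0000, 1.5000, -0.5000]] (det J = 133.5000).
Solving J·Δ = −F gives Δ = (-0.9213, 3.9672, 0.4017).
Then the next iterate is (u, v, w)₁ = (1.0787, 3.4672, 0.9017).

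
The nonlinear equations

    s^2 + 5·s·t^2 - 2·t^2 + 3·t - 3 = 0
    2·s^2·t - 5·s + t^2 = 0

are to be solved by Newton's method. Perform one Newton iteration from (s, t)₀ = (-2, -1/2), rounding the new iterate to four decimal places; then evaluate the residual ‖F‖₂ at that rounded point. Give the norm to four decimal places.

At (-2, -1/2): F = (-3.5000, 6.2500).
Jacobian J = [[2·s + 5·t^2, 10·s·t - 4·t + 3], [4·s·t - 5, 2·s^2 + 2·t]].
At the point, J = [[-2.7500, 15.0000], [-1.0000, 7.0000]] (det J = -4.2500).
Solving J·Δ = −F gives Δ = (-27.8235, -4.8676).
Then the next iterate is (s, t)₁ = (-29.8235, -5.3676).
Re-evaluating at (-29.8235, -5.3676): F = (-3483.527549, -9370.400028), so ‖F‖₂ = 9996.9676.

9996.9676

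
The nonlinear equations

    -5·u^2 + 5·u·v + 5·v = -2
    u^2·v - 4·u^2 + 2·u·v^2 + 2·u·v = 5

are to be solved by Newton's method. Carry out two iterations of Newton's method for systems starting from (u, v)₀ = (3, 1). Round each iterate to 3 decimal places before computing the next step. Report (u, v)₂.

(2.375, 1.550)

At (3, 1): F = (-23.000, -20.000).
Jacobian J = [[-10·u + 5·v, 5·u + 5], [2·u·v - 8·u + 2·v^2 + 2·v, u^2 + 4·u·v + 2·u]].
At the point, J = [[-25.000, 20.000], [-14.000, 27.000]] (det J = -395.000).
Solving J·Δ = −F gives Δ = (-0.559, 0.451).
Then the next iterate is (u, v)₁ = (2.441, 1.451).
Round to (2.441, 1.451) and repeat: F = (-2.82795, -2.82582), J = [[-17.155, 17.205], [-5.33142, 25.00804]].
Δ = (-0.066, 0.099), so (u, v)₂ = (2.375, 1.550).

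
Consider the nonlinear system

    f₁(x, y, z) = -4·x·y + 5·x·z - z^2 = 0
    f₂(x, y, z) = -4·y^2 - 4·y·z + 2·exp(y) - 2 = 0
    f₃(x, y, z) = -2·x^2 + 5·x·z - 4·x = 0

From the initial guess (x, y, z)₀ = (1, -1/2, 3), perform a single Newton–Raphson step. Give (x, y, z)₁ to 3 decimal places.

(0.529, -0.215, 1.859)

At (1, -1/2, 3): F = (8.000, 4.21306, 9.000).
Jacobian J = [[-4·y + 5·z, -4·x, 5·x - 2·z], [0, -8·y - 4·z + 2·exp(y), -4·y], [-4·x + 5·z - 4, 0, 5·x]].
At the point, J = [[17.000, -4.000, -1.000], [0.000, -6.78694, 2.000], [7.000, 0.000, 5.000]] (det J = -680.39836).
Solving J·Δ = −F gives Δ = (-0.471, 0.285, -1.141).
Then the next iterate is (x, y, z)₁ = (0.529, -0.215, 1.859).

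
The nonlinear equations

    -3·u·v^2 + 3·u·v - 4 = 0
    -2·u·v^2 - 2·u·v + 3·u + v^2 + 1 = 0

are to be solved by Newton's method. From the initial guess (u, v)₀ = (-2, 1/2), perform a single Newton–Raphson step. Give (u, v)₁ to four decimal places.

At (-2, 1/2): F = (-5.5000, -1.7500).
Jacobian J = [[-3·v^2 + 3·v, -6·u·v + 3·u], [-2·v^2 - 2·v + 3, -4·u·v - 2·u + 2·v]].
At the point, J = [[0.7500, 0.0000], [1.5000, 9.0000]] (det J = 6.7500).
Solving J·Δ = −F gives Δ = (7.3333, -1.0278).
Then the next iterate is (u, v)₁ = (5.3333, -0.5278).

(5.3333, -0.5278)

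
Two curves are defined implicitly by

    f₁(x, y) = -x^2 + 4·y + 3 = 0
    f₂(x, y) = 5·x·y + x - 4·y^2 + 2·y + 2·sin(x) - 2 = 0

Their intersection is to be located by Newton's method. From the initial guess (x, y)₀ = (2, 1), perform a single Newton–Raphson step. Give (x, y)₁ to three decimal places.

(1.256, -0.494)

At (2, 1): F = (3.000, 9.81859).
Jacobian J = [[-2·x, 4], [5·y + 2·cos(x) + 1, 5·x - 8·y + 2]].
At the point, J = [[-4.000, 4.000], [5.16771, 4.000]] (det J = -36.67083).
Solving J·Δ = −F gives Δ = (-0.744, -1.494).
Then the next iterate is (x, y)₁ = (1.256, -0.494).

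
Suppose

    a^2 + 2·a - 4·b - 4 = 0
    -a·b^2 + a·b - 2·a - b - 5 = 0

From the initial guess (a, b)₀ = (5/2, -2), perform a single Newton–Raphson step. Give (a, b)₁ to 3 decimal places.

At (5/2, -2): F = (15.250, -23.000).
Jacobian J = [[2·a + 2, -4], [-b^2 + b - 2, -2·a·b + a - 1]].
At the point, J = [[7.000, -4.000], [-8.000, 11.500]] (det J = 48.500).
Solving J·Δ = −F gives Δ = (-1.719, 0.804).
Then the next iterate is (a, b)₁ = (0.781, -1.196).

(0.781, -1.196)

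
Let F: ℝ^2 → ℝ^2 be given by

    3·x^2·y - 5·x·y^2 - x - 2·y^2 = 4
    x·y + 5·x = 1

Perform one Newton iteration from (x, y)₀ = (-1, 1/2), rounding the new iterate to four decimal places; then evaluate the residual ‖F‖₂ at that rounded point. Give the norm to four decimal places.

At (-1, 1/2): F = (-0.7500, -6.5000).
Jacobian J = [[6·x·y - 5·y^2 - 1, 3·x^2 - 10·x·y - 4·y], [y + 5, x]].
At the point, J = [[-5.2500, 6.0000], [5.5000, -1.0000]] (det J = -27.7500).
Solving J·Δ = −F gives Δ = (1.4324, 1.3784).
Then the next iterate is (x, y)₁ = (0.4324, 1.8784).
Re-evaluating at (0.4324, 1.8784): F = (-18.063933, 1.974220), so ‖F‖₂ = 18.1715.

18.1715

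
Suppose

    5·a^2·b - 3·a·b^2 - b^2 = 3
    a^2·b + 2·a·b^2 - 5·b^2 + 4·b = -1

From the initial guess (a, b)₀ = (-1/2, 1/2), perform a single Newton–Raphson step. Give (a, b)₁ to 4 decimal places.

At (-1/2, 1/2): F = (-2.2500, 1.6250).
Jacobian J = [[10·a·b - 3·b^2, 5·a^2 - 6·a·b - 2·b], [2·a·b + 2·b^2, a^2 + 4·a·b - 10·b + 4]].
At the point, J = [[-3.2500, 1.7500], [0.0000, -1.7500]] (det J = 5.6875).
Solving J·Δ = −F gives Δ = (-0.1923, 0.9286).
Then the next iterate is (a, b)₁ = (-0.6923, 1.4286).

(-0.6923, 1.4286)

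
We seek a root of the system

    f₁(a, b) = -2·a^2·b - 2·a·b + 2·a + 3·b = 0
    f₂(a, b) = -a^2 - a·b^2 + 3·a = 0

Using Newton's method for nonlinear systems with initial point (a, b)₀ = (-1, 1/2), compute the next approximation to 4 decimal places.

(-0.0444, -0.2889)

At (-1, 1/2): F = (-0.5000, -3.7500).
Jacobian J = [[-4·a·b - 2·b + 2, -2·a^2 - 2·a + 3], [-2·a - b^2 + 3, -2·a·b]].
At the point, J = [[3.0000, 3.0000], [4.7500, 1.0000]] (det J = -11.2500).
Solving J·Δ = −F gives Δ = (0.9556, -0.7889).
Then the next iterate is (a, b)₁ = (-0.0444, -0.2889).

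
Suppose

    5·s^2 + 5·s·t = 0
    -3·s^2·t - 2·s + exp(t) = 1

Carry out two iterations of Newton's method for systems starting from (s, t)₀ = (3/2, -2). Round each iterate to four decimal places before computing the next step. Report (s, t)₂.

At (3/2, -2): F = (-3.7500, 9.635335).
Jacobian J = [[10·s + 5·t, 5·s], [-6·s·t - 2, -3·s^2 + exp(t)]].
At the point, J = [[5.0000, 7.5000], [16.0000, -6.614665]] (det J = -153.073324).
Solving J·Δ = −F gives Δ = (-0.3100, 0.7067).
Then the next iterate is (s, t)₁ = (1.1900, -1.2933).
Round to (1.1900, -1.2933) and repeat: F = (-0.614635, 2.388690), J = [[5.4335, 5.9500], [7.234162, -3.973936]].
Δ = (-0.1821, 0.2696), so (s, t)₂ = (1.0079, -1.0237).

(1.0079, -1.0237)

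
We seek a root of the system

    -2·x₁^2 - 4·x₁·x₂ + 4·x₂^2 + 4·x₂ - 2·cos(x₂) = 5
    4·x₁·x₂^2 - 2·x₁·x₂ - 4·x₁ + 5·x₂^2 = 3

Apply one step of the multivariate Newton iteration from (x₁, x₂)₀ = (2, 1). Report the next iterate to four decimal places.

At (2, 1): F = (-14.080605, -2.0000).
Jacobian J = [[-4·x₁ - 4·x₂, -4·x₁ + 8·x₂ + 2·sin(x₂) + 4], [4·x₂^2 - 2·x₂ - 4, 8·x₁·x₂ - 2·x₁ + 10·x₂]].
At the point, J = [[-12.0000, 5.682942], [-2.0000, 22.0000]] (det J = -252.634116).
Solving J·Δ = −F gives Δ = (-1.1812, -0.0165).
Then the next iterate is (x₁, x₂)₁ = (0.8188, 0.9835).

(0.8188, 0.9835)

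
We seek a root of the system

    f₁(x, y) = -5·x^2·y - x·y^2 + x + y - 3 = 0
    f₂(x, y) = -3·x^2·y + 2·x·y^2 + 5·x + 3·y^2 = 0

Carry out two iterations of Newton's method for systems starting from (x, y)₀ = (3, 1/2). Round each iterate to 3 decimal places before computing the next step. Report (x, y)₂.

(-2.394, 0.984)

At (3, 1/2): F = (-22.750, 3.750).
Jacobian J = [[-10·x·y - y^2 + 1, -5·x^2 - 2·x·y + 1], [-6·x·y + 2·y^2 + 5, -3·x^2 + 4·x·y + 6·y]].
At the point, J = [[-14.250, -47.000], [-3.500, -18.000]] (det J = 92.000).
Solving J·Δ = −F gives Δ = (-6.367, 1.446).
Then the next iterate is (x, y)₁ = (-3.367, 1.946).
Round to (-3.367, 1.946) and repeat: F = (-101.97644, -97.15893), J = [[62.73490, -42.57908], [51.88692, -48.54279]].
Δ = (0.973, -0.962), so (x, y)₂ = (-2.394, 0.984).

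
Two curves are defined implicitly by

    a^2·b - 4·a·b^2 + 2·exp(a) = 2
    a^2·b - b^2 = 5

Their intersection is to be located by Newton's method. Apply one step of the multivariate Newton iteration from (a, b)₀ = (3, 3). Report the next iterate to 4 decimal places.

At (3, 3): F = (-42.828926, 13.0000).
Jacobian J = [[2·a·b - 4·b^2 + 2·exp(a), a^2 - 8·a·b], [2·a·b, a^2 - 2·b]].
At the point, J = [[22.171074, -63.0000], [18.0000, 3.0000]] (det J = 1200.513222).
Solving J·Δ = −F gives Δ = (-0.5752, -0.8822).
Then the next iterate is (a, b)₁ = (2.4248, 2.1178).

(2.4248, 2.1178)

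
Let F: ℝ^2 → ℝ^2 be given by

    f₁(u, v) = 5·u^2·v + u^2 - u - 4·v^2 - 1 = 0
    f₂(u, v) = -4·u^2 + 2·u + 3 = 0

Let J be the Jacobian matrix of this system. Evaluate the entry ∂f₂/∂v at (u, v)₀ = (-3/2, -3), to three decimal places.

∂f₂/∂v = 0.
At (-3/2, -3) this is 0.000.

0.000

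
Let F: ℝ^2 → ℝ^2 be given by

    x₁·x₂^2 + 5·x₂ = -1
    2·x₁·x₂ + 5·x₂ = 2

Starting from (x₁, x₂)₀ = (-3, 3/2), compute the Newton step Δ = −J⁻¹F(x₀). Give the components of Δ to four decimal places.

(1.6154, 1.3462)

At (-3, 3/2): F = (1.7500, -3.5000).
Jacobian J = [[x₂^2, 2·x₁·x₂ + 5], [2·x₂, 2·x₁ + 5]].
At the point, J = [[2.2500, -4.0000], [3.0000, -1.0000]] (det J = 9.7500).
Solving J·Δ = −F gives Δ = (1.6154, 1.3462).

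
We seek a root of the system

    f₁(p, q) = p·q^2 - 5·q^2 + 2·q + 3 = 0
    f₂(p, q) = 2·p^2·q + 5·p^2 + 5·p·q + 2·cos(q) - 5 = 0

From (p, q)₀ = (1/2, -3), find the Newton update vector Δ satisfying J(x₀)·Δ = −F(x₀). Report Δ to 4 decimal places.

(-0.5762, 1.6788)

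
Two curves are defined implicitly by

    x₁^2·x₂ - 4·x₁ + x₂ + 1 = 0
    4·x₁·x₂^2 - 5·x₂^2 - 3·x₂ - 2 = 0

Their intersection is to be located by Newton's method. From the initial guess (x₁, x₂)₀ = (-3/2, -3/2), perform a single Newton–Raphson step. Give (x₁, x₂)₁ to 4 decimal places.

(8.0482, -3.6228)

At (-3/2, -3/2): F = (2.1250, -22.2500).
Jacobian J = [[2·x₁·x₂ - 4, x₁^2 + 1], [4·x₂^2, 8·x₁·x₂ - 10·x₂ - 3]].
At the point, J = [[0.5000, 3.2500], [9.0000, 30.0000]] (det J = -14.2500).
Solving J·Δ = −F gives Δ = (9.5482, -2.1228).
Then the next iterate is (x₁, x₂)₁ = (8.0482, -3.6228).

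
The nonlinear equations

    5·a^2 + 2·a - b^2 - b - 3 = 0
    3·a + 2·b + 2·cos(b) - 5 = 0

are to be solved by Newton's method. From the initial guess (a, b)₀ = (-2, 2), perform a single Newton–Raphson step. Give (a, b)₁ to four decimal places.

(1.2290, -8.2245)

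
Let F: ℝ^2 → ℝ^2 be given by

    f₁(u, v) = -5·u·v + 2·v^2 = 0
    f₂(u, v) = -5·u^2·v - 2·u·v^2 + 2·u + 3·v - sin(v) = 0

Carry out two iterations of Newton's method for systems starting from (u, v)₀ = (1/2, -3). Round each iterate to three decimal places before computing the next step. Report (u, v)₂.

At (1/2, -3): F = (25.500, -13.10888).
Jacobian J = [[-5·v, -5·u + 4·v], [-10·u·v - 2·v^2 + 2, -5·u^2 - 4·u·v - cos(v) + 3]].
At the point, J = [[15.000, -14.500], [-1.000, 8.73999]] (det J = 116.59989).
Solving J·Δ = −F gives Δ = (-0.281, 1.468).
Then the next iterate is (u, v)₁ = (0.219, -1.532).
Round to (0.219, -1.532) and repeat: F = (6.37159, -3.81937), J = [[7.660, -7.223], [0.66103, 4.06344]].
Δ = (0.047, 0.932), so (u, v)₂ = (0.266, -0.600).

(0.266, -0.600)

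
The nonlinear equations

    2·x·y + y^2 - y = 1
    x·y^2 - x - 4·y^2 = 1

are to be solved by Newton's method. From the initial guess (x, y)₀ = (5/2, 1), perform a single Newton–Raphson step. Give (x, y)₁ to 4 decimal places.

(5.5000, -0.6667)

At (5/2, 1): F = (4.0000, -5.0000).
Jacobian J = [[2·y, 2·x + 2·y - 1], [y^2 - 1, 2·x·y - 8·y]].
At the point, J = [[2.0000, 6.0000], [0.0000, -3.0000]] (det J = -6.0000).
Solving J·Δ = −F gives Δ = (3.0000, -1.6667).
Then the next iterate is (x, y)₁ = (5.5000, -0.6667).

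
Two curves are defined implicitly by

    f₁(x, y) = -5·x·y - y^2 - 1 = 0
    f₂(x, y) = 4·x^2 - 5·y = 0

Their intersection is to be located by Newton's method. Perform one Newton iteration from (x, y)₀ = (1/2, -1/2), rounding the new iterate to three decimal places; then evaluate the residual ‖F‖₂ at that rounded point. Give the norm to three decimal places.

7.705

At (1/2, -1/2): F = (0.000, 3.500).
Jacobian J = [[-5·y, -5·x - 2·y], [8·x, -5]].
At the point, J = [[2.500, -1.500], [4.000, -5.000]] (det J = -6.500).
Solving J·Δ = −F gives Δ = (0.808, 1.346).
Then the next iterate is (x, y)₁ = (1.308, 0.846).
Re-evaluating at (1.308, 0.846): F = (-7.24856, 2.61346), so ‖F‖₂ = 7.705.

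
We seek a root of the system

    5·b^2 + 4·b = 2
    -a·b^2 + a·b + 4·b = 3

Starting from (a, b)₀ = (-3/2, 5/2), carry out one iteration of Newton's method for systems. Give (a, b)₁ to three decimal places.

At (-3/2, 5/2): F = (39.250, 12.625).
Jacobian J = [[0, 10·b + 4], [-b^2 + b, -2·a·b + a + 4]].
At the point, J = [[0.000, 29.000], [-3.750, 10.000]] (det J = 108.750).
Solving J·Δ = −F gives Δ = (-0.243, -1.353).
Then the next iterate is (a, b)₁ = (-1.743, 1.147).

(-1.743, 1.147)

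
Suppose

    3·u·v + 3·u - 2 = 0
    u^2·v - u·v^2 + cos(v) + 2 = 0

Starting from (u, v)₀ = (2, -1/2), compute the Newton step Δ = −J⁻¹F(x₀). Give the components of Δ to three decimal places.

(-0.181, -0.121)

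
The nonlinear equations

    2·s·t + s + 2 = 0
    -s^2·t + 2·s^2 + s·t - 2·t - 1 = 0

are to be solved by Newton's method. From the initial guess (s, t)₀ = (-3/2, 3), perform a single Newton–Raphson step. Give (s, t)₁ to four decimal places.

(-1.1573, 0.9663)

At (-3/2, 3): F = (-8.5000, -13.7500).
Jacobian J = [[2·t + 1, 2·s], [-2·s·t + 4·s + t, -s^2 + s - 2]].
At the point, J = [[7.0000, -3.0000], [6.0000, -5.7500]] (det J = -22.2500).
Solving J·Δ = −F gives Δ = (0.3427, -2.0337).
Then the next iterate is (s, t)₁ = (-1.1573, 0.9663).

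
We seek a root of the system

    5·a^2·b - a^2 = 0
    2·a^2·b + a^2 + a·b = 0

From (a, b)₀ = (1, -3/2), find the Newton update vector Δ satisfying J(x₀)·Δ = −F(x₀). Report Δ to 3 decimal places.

(-0.340, 0.543)

At (1, -3/2): F = (-8.500, -3.500).
Jacobian J = [[10·a·b - 2·a, 5·a^2], [4·a·b + 2·a + b, 2·a^2 + a]].
At the point, J = [[-17.000, 5.000], [-5.500, 3.000]] (det J = -23.500).
Solving J·Δ = −F gives Δ = (-0.340, 0.543).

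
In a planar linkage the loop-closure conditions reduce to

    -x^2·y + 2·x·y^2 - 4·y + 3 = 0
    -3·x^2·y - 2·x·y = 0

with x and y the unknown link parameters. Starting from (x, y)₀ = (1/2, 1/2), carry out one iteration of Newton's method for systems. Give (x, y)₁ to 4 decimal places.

At (1/2, 1/2): F = (1.1250, -0.8750).
Jacobian J = [[-2·x·y + 2·y^2, -x^2 + 4·x·y - 4], [-6·x·y - 2·y, -3·x^2 - 2·x]].
At the point, J = [[0.0000, -3.2500], [-2.5000, -1.7500]] (det J = -8.1250).
Solving J·Δ = −F gives Δ = (-0.5923, 0.3462).
Then the next iterate is (x, y)₁ = (-0.0923, 0.8462).

(-0.0923, 0.8462)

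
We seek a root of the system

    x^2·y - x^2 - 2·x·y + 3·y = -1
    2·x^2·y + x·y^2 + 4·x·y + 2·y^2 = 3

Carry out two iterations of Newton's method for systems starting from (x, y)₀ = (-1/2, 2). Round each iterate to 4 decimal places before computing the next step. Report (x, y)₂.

At (-1/2, 2): F = (9.2500, 0.0000).
Jacobian J = [[2·x·y - 2·x - 2·y, x^2 - 2·x + 3], [4·x·y + y^2 + 4·y, 2·x^2 + 2·x·y + 4·x + 4·y]].
At the point, J = [[-5.0000, 4.2500], [8.0000, 4.5000]] (det J = -56.5000).
Solving J·Δ = −F gives Δ = (0.7367, -1.3097).
Then the next iterate is (x, y)₁ = (0.2367, 0.6903).
Round to (0.2367, 0.6903) and repeat: F = (2.726760, -1.203254), J = [[-1.527212, 2.582627], [3.891290, 4.146842]].
Δ = (0.8799, -0.5355), so (x, y)₂ = (1.1166, 0.1548).

(1.1166, 0.1548)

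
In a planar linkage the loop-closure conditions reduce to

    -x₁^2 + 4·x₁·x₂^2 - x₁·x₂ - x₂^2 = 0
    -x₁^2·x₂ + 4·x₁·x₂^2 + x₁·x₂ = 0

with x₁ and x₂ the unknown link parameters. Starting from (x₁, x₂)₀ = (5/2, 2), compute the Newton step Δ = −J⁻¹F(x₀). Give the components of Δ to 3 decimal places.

(3.289, -1.622)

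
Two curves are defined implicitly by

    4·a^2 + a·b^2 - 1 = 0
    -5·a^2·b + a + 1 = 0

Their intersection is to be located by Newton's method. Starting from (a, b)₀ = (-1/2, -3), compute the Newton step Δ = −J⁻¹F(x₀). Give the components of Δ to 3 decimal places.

(0.199, 1.168)

At (-1/2, -3): F = (-4.500, 4.250).
Jacobian J = [[8·a + b^2, 2·a·b], [-10·a·b + 1, -5·a^2]].
At the point, J = [[5.000, 3.000], [-14.000, -1.250]] (det J = 35.750).
Solving J·Δ = −F gives Δ = (0.199, 1.168).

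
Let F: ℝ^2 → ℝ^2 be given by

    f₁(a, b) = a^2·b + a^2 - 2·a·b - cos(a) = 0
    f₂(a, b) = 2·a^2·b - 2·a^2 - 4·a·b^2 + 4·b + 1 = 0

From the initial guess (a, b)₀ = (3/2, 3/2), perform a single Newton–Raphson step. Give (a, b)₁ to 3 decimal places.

(1.267, 1.200)

At (3/2, 3/2): F = (1.05426, -4.250).
Jacobian J = [[2·a·b + 2·a - 2·b + sin(a), a^2 - 2·a], [4·a·b - 4·a - 4·b^2, 2·a^2 - 8·a·b + 4]].
At the point, J = [[5.49749, -0.750], [-6.000, -9.500]] (det J = -56.72620).
Solving J·Δ = −F gives Δ = (-0.233, -0.300).
Then the next iterate is (a, b)₁ = (1.267, 1.200).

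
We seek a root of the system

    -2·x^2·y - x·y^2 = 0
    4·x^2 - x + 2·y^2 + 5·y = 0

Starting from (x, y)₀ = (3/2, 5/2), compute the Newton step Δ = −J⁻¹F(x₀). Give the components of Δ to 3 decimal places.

At (3/2, 5/2): F = (-20.625, 32.500).
Jacobian J = [[-4·x·y - y^2, -2·x^2 - 2·x·y], [8·x - 1, 4·y + 5]].
At the point, J = [[-21.250, -12.000], [11.000, 15.000]] (det J = -186.750).
Solving J·Δ = −F gives Δ = (0.432, -2.483).

(0.432, -2.483)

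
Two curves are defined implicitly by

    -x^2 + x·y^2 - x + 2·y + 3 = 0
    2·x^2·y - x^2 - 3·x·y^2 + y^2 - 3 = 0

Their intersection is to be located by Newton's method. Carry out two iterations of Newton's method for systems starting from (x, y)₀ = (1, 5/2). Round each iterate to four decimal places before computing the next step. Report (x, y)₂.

At (1, 5/2): F = (12.2500, -11.5000).
Jacobian J = [[-2·x + y^2 - 1, 2·x·y + 2], [4·x·y - 2·x - 3·y^2, 2·x^2 - 6·x·y + 2·y]].
At the point, J = [[3.2500, 7.0000], [-10.7500, -8.0000]] (det J = 49.2500).
Solving J·Δ = −F gives Δ = (0.3553, -1.9150).
Then the next iterate is (x, y)₁ = (1.3553, 0.5850).
Round to (1.3553, 0.5850) and repeat: F = (1.441679, -3.736965), J = [[-3.368375, 3.585701], [-0.565873, 0.086573]].
Δ = (-7.7841, -7.7144), so (x, y)₂ = (-6.4288, -7.1294).

(-6.4288, -7.1294)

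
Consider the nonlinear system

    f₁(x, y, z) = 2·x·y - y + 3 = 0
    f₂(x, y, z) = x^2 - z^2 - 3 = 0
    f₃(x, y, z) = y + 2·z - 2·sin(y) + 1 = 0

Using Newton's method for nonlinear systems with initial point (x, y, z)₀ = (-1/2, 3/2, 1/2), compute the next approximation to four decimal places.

(-6.8113, -7.9670, 3.8113)

At (-1/2, 3/2, 1/2): F = (0.0000, -3.0000, 1.505010).
Jacobian J = [[2·y, 2·x - 1, 0], [2·x, 0, -2·z], [0, -2·cos(y) + 1, 2]].
At the point, J = [[3.0000, -2.0000, 0.0000], [-1.0000, 0.0000, -1.0000], [0.0000, 0.858526, 2.0000]] (det J = -1.424423).
Solving J·Δ = −F gives Δ = (-6.3113, -9.4670, 3.3113).
Then the next iterate is (x, y, z)₁ = (-6.8113, -7.9670, 3.8113).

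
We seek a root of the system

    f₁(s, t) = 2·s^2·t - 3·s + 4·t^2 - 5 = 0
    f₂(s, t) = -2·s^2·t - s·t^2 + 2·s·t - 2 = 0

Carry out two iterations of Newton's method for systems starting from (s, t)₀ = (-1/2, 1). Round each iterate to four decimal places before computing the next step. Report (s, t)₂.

(-0.2247, 1.2819)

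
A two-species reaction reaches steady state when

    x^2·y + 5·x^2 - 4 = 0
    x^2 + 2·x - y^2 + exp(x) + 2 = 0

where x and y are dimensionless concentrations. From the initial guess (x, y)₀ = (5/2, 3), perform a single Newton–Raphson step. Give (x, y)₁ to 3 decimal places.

(1.448, 2.375)

At (5/2, 3): F = (46.000, 16.43249).
Jacobian J = [[2·x·y + 10·x, x^2], [2·x + exp(x) + 2, -2·y]].
At the point, J = [[40.000, 6.250], [19.18249, -6.000]] (det J = -359.89059).
Solving J·Δ = −F gives Δ = (-1.052, -0.625).
Then the next iterate is (x, y)₁ = (1.448, 2.375).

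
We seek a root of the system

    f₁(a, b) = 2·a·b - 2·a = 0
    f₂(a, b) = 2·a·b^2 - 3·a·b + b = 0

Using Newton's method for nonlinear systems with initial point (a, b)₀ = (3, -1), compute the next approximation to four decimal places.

(-0.1200, -1.0800)

At (3, -1): F = (-12.0000, 14.0000).
Jacobian J = [[2·b - 2, 2·a], [2·b^2 - 3·b, 4·a·b - 3·a + 1]].
At the point, J = [[-4.0000, 6.0000], [5.0000, -20.0000]] (det J = 50.0000).
Solving J·Δ = −F gives Δ = (-3.1200, -0.0800).
Then the next iterate is (a, b)₁ = (-0.1200, -1.0800).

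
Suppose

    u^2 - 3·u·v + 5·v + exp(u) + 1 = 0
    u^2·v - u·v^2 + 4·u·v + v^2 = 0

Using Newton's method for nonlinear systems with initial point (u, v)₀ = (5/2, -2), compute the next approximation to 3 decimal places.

At (5/2, -2): F = (24.43249, -38.500).
Jacobian J = [[2·u - 3·v + exp(u), -3·u + 5], [2·u·v - v^2 + 4·v, u^2 - 2·u·v + 4·u + 2·v]].
At the point, J = [[23.18249, -2.500], [-22.000, 22.250]] (det J = 460.81049).
Solving J·Δ = −F gives Δ = (-0.971, 0.770).
Then the next iterate is (u, v)₁ = (1.529, -1.230).

(1.529, -1.230)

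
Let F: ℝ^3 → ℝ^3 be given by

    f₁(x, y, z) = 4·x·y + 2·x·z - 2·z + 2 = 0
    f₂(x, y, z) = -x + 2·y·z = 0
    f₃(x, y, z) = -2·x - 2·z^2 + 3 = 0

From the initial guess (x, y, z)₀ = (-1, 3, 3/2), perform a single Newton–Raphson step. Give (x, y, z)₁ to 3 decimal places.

At (-1, 3, 3/2): F = (-16.000, 10.000, 0.500).
Jacobian J = [[4·y + 2·z, 4·x, 2·x - 2], [-1, 2·z, 2·y], [-2, 0, -4·z]].
At the point, J = [[15.000, -4.000, -4.000], [-1.000, 3.000, 6.000], [-2.000, 0.000, -6.000]] (det J = -222.000).
Solving J·Δ = −F gives Δ = (0.189, -3.311, 0.020).
Then the next iterate is (x, y, z)₁ = (-0.811, -0.311, 1.520).

(-0.811, -0.311, 1.520)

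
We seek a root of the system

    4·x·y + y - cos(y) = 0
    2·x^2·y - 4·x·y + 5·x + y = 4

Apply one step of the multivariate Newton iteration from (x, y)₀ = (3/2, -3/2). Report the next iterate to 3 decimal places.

At (3/2, -3/2): F = (-10.57074, 4.250).
Jacobian J = [[4·y, 4·x + sin(y) + 1], [4·x·y - 4·y + 5, 2·x^2 - 4·x + 1]].
At the point, J = [[-6.000, 6.00251], [2.000, -0.500]] (det J = -9.00501).
Solving J·Δ = −F gives Δ = (-2.246, -0.484).
Then the next iterate is (x, y)₁ = (-0.746, -1.984).

(-0.746, -1.984)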